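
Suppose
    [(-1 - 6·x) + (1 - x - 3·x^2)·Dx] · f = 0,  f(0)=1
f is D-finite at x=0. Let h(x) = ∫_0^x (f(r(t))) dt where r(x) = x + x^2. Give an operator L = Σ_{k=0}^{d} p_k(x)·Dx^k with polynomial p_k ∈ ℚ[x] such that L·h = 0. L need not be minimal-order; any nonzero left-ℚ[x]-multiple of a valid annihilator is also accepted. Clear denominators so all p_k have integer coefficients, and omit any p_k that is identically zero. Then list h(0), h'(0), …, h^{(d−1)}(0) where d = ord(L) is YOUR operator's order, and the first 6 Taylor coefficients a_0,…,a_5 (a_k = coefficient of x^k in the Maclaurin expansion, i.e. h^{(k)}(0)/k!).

L = (1 + 8·x + 18·x^2 + 12·x^3)·Dx + (-1 + x + 4·x^2 + 6·x^3 + 3·x^4)·Dx^2  (order 2).
h: a_k = 0, 1, 1/2, 5/3, 15/4, 44/5, …
ICs: h(0) = 0, h′(0) = 1.

f: a_k = 1, 1, 4, 7, 19, 40, …
Substitute x→r, Dx→(1/r')Dx; clear ⇒ L₀.
h=∫h₀ ⇒ L = L₀·Dx.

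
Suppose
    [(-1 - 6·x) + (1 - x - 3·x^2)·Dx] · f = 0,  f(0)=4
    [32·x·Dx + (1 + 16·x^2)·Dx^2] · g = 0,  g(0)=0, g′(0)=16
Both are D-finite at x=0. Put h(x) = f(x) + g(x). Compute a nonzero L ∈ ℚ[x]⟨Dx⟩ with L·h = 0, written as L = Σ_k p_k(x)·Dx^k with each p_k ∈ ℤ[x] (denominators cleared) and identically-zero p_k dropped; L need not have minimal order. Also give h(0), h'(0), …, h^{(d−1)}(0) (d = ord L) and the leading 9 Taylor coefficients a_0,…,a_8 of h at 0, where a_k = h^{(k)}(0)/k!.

f: a_k = 4, 4, 16, 28, 76, 160, 388, 868, 2032, …
g: a_k = 0, 16, 0, -256/3, 0, 4096/5, 0, -65536/7, 0, …
L₀ := lclm(L_f,L_g); ord L₀ ≤ 1+2.
L = (-128 + 512·x + 10560·x^2 + 25344·x^3 + 95904·x^4 + 41472·x^6)·Dx + (37 + 208·x - 206·x^2 + 1476·x^3 + 24336·x^4 + 66528·x^5 + 6912·x^6 + 41472·x^7)·Dx^2 + (-4 - 21·x - 198·x^2 - 90·x^3 - 1775·x^4 + 4080·x^5 + 6336·x^6 + 2304·x^7 + 6912·x^8)·Dx^3  (order 3).
h: a_k = 4, 20, 16, -172/3, 76, 4896/5, 388, -59460/7, 2032, …
ICs: h(0) = 4, h′(0) = 20, h′′(0) = 32.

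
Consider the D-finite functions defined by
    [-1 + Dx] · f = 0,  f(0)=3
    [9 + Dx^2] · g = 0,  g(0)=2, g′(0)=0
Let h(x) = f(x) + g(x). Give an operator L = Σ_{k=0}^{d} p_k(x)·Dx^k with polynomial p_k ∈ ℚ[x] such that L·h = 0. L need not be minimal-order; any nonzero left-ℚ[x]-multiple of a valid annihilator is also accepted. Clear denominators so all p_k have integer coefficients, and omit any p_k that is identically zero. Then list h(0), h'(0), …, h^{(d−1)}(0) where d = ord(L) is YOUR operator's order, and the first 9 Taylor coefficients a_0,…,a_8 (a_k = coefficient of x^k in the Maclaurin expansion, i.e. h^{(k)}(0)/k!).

f: a_k = 3, 3, 3/2, 1/2, 1/8, 1/40, 1/240, 1/1680, 1/13440, …
g: a_k = 2, 0, -9, 0, 27/4, 0, -81/40, 0, 729/2240, …
h₀=f+g: left-lcm gives L₀, ord ≤ 3.
L = -9 + 9·Dx - Dx^2 + Dx^3  (order 3).
h: a_k = 5, 3, -15/2, 1/2, 55/8, 1/40, -97/48, 1/1680, 125/384, …
ICs: h(0) = 5, h′(0) = 3, h′′(0) = -15.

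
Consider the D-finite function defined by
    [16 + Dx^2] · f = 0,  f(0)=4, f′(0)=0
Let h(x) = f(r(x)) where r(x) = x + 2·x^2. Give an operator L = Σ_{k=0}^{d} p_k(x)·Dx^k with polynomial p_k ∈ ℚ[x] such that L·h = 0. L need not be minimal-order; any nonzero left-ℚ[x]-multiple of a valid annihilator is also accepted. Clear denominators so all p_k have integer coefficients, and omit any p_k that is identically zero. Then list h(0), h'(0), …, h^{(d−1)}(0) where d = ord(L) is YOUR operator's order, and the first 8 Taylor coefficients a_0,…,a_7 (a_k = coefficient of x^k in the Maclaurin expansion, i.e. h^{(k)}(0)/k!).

L = (16 + 192·x + 768·x^2 + 1024·x^3) - 4·Dx + (1 + 4·x)·Dx^2  (order 2).
h: a_k = 4, 0, -32, -128, -256/3, 1024/3, 45056/45, 16384/15, …
ICs: h(0) = 4, h′(0) = 0.

f: a_k = 4, 0, -32, 0, 128/3, 0, -1024/45, 0, …
L₀ from L_f via x↦r, Dx↦r'^{-1}Dx.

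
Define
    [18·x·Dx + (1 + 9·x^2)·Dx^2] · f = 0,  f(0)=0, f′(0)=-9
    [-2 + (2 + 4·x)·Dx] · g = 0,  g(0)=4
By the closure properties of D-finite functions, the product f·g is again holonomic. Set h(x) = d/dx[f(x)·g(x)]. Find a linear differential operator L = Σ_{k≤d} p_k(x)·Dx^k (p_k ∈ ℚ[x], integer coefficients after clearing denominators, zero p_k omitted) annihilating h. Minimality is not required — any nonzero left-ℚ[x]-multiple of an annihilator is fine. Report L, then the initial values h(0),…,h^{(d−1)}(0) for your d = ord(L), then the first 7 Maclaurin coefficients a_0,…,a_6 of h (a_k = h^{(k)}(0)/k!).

L = (5 + 60·x - 84·x^2 - 324·x^3 - 81·x^4) + (8 + 58·x + 18·x^2 - 618·x^3 - 1134·x^4 - 324·x^5)·Dx + (1 - 2·x - 14·x^2 - 54·x^3 - 219·x^4 - 324·x^5 - 108·x^6)·Dx^2  (order 2).
h: a_k = -36, -72, 378, 360, -6147/2, -16821/5, 562869/20, …
ICs: h(0) = -36, h′(0) = -72.

f: a_k = 0, -9, 0, 27, 0, -729/5, 0, …
g: a_k = 4, 4, -2, 2, -5/2, 7/2, -21/4, …
Sym-product of L_f,L_g gives L₀ (≤ ord 2).
h₀' ⇒ L via d/dx closure of L₀.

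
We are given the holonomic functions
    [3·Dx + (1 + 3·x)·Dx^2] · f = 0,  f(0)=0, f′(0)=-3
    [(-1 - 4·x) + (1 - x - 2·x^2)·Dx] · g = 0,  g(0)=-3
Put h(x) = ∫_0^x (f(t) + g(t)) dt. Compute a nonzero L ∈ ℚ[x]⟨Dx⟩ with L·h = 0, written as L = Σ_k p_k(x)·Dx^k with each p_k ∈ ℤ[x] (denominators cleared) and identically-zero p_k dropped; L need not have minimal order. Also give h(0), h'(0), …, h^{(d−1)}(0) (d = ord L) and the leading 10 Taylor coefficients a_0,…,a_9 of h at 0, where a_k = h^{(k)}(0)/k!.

f: a_k = 0, -3, 9/2, -9, 81/4, -243/5, 243/2, -2187/7, 6561/8, -2187, …
g: a_k = -3, -3, -9, -15, -33, -63, -129, -255, -513, -1023, …
h₀=f+g: left-lcm gives L₀, ord ≤ 3.
h=∫₀ˣh₀: take L = L₀·Dx.
L = (-66 - 270·x - 576·x^2 - 336·x^3 - 288·x^4)·Dx^2 + (-4 - 96·x - 492·x^2 - 832·x^3 - 696·x^4 - 480·x^5)·Dx^3 + (3 + 19·x + 25·x^2 - 39·x^3 - 116·x^4 - 164·x^5 - 96·x^6)·Dx^4  (order 4).
h: a_k = 0, -3, -3, -3/2, -6, -51/20, -93/5, -15/14, -993/14, 273/8, …
ICs: h(0) = 0, h′(0) = -3, h′′(0) = -6, h′′′(0) = -9.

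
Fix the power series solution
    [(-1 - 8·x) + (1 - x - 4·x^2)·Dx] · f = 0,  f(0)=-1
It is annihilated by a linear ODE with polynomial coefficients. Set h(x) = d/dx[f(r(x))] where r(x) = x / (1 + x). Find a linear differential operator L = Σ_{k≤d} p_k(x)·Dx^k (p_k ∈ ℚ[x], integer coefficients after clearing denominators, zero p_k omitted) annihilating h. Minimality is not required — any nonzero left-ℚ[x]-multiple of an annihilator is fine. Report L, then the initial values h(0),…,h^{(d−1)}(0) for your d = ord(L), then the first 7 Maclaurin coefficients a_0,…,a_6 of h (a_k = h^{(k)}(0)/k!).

f: a_k = -1, -1, -5, -9, -29, -65, -181, …
h₀=f(r): pull back L_f along r ⇒ L₀.
Derive L from L₀ (diff closure).
L = (8 + 24·x + 120·x^2 + 72·x^3) + (-1 - 11·x - 15·x^2 + 31·x^3 + 36·x^4)·Dx  (order 1).
h: a_k = -1, -8, 0, -64, 80, -480, 1008, …
ICs: h(0) = -1.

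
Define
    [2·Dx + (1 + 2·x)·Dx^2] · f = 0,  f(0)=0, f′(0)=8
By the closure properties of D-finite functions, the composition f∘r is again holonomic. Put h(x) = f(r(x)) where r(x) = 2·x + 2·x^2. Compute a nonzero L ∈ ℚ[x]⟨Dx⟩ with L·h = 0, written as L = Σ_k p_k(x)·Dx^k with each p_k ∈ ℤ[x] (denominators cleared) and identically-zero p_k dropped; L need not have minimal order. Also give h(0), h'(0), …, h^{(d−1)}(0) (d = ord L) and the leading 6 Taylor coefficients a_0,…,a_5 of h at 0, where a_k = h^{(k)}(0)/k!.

f: a_k = 0, 8, -8, 32/3, -16, 128/5, …
L₀ from L_f via x↦r, Dx↦r'^{-1}Dx.
L = 2·Dx + (1 + 2·x)·Dx^2  (order 2).
h: a_k = 0, 16, -16, 64/3, -32, 256/5, …
ICs: h(0) = 0, h′(0) = 16.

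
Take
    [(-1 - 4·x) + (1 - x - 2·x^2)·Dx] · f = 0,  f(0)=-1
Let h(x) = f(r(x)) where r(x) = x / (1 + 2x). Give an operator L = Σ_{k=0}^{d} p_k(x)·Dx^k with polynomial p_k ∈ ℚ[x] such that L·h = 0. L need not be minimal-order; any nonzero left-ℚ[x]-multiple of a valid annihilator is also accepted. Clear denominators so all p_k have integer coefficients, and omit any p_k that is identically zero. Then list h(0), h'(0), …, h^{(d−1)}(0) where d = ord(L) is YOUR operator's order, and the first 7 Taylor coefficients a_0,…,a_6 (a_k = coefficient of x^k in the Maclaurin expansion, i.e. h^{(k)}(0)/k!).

L = (-1 - 6·x) + (1 + 5·x + 6·x^2)·Dx  (order 1).
h: a_k = -1, -1, -1, 3, -9, 27, -81, …
ICs: h(0) = -1.

f: a_k = -1, -1, -3, -5, -11, -21, -43, …
L₀ from L_f via x↦r, Dx↦r'^{-1}Dx.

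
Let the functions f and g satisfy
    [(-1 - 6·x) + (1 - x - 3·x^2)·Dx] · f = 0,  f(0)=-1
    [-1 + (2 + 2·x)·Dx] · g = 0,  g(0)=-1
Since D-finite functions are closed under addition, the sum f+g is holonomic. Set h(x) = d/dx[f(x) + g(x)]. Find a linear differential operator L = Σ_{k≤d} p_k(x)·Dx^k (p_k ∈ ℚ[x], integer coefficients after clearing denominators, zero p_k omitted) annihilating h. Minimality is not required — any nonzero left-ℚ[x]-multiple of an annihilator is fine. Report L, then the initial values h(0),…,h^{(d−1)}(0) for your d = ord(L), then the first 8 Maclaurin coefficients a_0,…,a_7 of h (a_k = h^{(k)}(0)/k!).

f: a_k = -1, -1, -4, -7, -19, -40, -97, -217, …
g: a_k = -1, -1/2, 1/8, -1/16, 5/128, -7/256, 21/1024, -33/2048, …
h₀=f+g: left-lcm gives L₀, ord ≤ 2.
Differentiate: ansatz ord ≤ ord L₀ ⇒ L.
L = (-108 - 690·x - 1260·x^2 - 1620·x^3 - 810·x^4) + (-165 - 1476·x - 3819·x^2 - 6408·x^3 - 6345·x^4 - 2430·x^5)·Dx + (34 + 114·x + 134·x^2 - 378·x^3 - 1422·x^4 - 1530·x^5 - 540·x^6)·Dx^2  (order 2).
h: a_k = -3/2, -31/4, -339/16, -2427/32, -51235/256, -297921/512, -3111143/2048, -16645715/4096, …
ICs: h(0) = -3/2, h′(0) = -31/4.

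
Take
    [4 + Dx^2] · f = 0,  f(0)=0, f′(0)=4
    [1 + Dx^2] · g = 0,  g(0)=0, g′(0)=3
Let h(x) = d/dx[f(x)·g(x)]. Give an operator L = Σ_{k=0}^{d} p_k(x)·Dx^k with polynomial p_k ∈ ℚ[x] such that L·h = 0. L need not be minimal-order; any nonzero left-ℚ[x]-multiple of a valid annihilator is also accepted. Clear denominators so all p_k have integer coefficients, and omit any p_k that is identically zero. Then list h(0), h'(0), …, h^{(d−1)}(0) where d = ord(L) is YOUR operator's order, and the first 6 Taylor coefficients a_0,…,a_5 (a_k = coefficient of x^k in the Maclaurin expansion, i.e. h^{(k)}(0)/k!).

L = 9 + 10·Dx^2 + Dx^4  (order 4).
h: a_k = 0, 24, 0, -40, 0, 91/5, …
ICs: h(0) = 0, h′(0) = 24, h′′(0) = 0, h′′′(0) = -240.

f: a_k = 0, 4, 0, -8/3, 0, 8/15, …
g: a_k = 0, 3, 0, -1/2, 0, 1/40, …
h₀=f·g: eliminate ⇒ L₀, order ≤ 2·2.
h₀' ⇒ L via d/dx closure of L₀.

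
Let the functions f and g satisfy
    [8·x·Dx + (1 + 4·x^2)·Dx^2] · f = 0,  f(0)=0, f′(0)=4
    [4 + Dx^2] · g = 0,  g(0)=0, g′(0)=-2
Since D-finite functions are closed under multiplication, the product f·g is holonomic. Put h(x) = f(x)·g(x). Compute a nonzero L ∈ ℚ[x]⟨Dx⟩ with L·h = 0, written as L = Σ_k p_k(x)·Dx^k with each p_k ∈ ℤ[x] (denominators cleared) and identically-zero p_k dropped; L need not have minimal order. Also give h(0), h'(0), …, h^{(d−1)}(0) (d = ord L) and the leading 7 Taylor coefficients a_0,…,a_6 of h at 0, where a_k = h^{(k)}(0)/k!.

L = (80 + 832·x^2 + 1408·x^4 + 2048·x^6 + 2048·x^8) + (96·x + 640·x^3 + 1536·x^5 + 2048·x^7)·Dx + (24 + 256·x^2 + 576·x^4 + 1024·x^6 + 1024·x^8)·Dx^2 + (24·x + 160·x^3 + 384·x^5 + 512·x^7)·Dx^3 + (1 + 12·x^2 + 56·x^4 + 128·x^6 + 128·x^8)·Dx^4  (order 4).
h: a_k = 0, 0, -8, 0, 16, 0, -304/9, …
ICs: h(0) = 0, h′(0) = 0, h′′(0) = -16, h′′′(0) = 0.

f: a_k = 0, 4, 0, -16/3, 0, 64/5, 0, …
g: a_k = 0, -2, 0, 4/3, 0, -4/15, 0, …
L₀ := L_f ⊗_s L_g (sym. prod.), ord ≤ 4.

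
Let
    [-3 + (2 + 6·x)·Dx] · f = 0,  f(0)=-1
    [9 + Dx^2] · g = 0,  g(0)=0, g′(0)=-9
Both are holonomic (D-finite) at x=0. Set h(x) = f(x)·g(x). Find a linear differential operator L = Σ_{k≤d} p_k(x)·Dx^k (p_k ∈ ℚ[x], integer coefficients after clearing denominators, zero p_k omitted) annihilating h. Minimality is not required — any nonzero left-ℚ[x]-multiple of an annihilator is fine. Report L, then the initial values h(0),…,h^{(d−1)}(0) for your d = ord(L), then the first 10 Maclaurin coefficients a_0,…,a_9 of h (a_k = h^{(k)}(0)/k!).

L = (63 + 216·x + 324·x^2) + (-12 - 36·x)·Dx + (4 + 24·x + 36·x^2)·Dx^2  (order 2).
h: a_k = 0, 9, 27/2, -189/8, -81/16, -4617/640, 59049/1280, -716607/7168, 16898949/71680, -135065475/229376, …
ICs: h(0) = 0, h′(0) = 9.

f: a_k = -1, -3/2, 9/8, -27/16, 405/128, -1701/256, 15309/1024, -72171/2048, 2814669/32768, -14073345/65536, …
g: a_k = 0, -9, 0, 27/2, 0, -243/40, 0, 729/560, 0, -729/4480, …
Sym-product of L_f,L_g gives L₀ (≤ ord 2).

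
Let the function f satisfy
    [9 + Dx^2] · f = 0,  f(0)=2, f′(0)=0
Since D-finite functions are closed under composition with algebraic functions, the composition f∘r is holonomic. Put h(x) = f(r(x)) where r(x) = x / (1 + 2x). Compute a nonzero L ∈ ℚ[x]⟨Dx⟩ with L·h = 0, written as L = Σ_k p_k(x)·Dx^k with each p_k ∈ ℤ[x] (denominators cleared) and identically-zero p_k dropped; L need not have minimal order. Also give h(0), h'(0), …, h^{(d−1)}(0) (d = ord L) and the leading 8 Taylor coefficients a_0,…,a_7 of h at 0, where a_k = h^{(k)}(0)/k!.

L = 9 + (4 + 24·x + 48·x^2 + 32·x^3)·Dx + (1 + 8·x + 24·x^2 + 32·x^3 + 16·x^4)·Dx^2  (order 2).
h: a_k = 2, 0, -9, 36, -405/4, 234, -18081/40, 6723/10, …
ICs: h(0) = 2, h′(0) = 0.

f: a_k = 2, 0, -9, 0, 27/4, 0, -81/40, 0, …
L₀ from L_f via x↦r, Dx↦r'^{-1}Dx.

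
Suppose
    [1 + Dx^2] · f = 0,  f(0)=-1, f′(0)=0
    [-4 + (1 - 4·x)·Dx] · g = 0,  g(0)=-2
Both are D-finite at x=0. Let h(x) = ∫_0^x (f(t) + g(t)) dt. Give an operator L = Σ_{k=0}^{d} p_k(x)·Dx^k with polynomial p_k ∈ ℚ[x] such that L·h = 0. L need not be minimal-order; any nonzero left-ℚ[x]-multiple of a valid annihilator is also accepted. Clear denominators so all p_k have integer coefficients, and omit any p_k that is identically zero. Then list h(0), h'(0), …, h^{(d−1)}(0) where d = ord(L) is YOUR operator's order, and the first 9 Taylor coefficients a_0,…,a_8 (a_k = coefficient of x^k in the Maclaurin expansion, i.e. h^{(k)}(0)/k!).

f: a_k = -1, 0, 1/2, 0, -1/24, 0, 1/720, 0, -1/40320, …
g: a_k = -2, -8, -32, -128, -512, -2048, -8192, -32768, -131072, …
L₀ := lclm(L_f,L_g); ord L₀ ≤ 2+1.
Integrate: L := L₀·Dx.
L = (-388 + 32·x - 64·x^2)·Dx + (33 - 140·x + 48·x^2 - 64·x^3)·Dx^2 + (-388 + 32·x - 64·x^2)·Dx^3 + (33 - 140·x + 48·x^2 - 64·x^3)·Dx^4  (order 4).
h: a_k = 0, -3, -4, -21/2, -32, -12289/120, -1024/3, -5898239/5040, -4096, …
ICs: h(0) = 0, h′(0) = -3, h′′(0) = -8, h′′′(0) = -63.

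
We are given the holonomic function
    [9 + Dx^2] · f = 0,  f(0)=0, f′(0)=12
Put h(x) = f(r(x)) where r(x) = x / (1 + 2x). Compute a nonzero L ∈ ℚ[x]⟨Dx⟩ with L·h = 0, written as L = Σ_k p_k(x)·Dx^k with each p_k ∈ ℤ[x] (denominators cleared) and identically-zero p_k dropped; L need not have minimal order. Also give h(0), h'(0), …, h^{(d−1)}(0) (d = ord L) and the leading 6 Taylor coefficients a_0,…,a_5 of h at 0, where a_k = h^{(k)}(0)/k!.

L = 9 + (4 + 24·x + 48·x^2 + 32·x^3)·Dx + (1 + 8·x + 24·x^2 + 32·x^3 + 16·x^4)·Dx^2  (order 2).
h: a_k = 0, 12, -24, 30, 12, -2319/10, …
ICs: h(0) = 0, h′(0) = 12.

f: a_k = 0, 12, 0, -18, 0, 81/10, …
f∘r: x↦r, Dx↦Dx/r' in L_f ⇒ L₀.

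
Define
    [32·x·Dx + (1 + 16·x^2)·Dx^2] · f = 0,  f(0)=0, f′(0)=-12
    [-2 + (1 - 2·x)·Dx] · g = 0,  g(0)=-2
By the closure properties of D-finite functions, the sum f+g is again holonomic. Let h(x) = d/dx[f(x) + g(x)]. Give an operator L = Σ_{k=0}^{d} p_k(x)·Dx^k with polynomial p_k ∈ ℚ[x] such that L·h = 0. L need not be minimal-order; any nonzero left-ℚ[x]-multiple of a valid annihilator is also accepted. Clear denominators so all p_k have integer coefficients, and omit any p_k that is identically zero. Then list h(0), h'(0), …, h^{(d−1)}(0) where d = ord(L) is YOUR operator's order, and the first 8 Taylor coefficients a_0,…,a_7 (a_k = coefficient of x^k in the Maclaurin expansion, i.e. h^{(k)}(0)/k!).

f: a_k = 0, -12, 0, 64, 0, -3072/5, 0, 49152/7, …
g: a_k = -2, -4, -8, -16, -32, -64, -128, -256, …
h₀=f+g: left-lcm gives L₀, ord ≤ 3.
h₀' ⇒ L via d/dx closure of L₀.
L = (32 - 256·x - 1536·x^2) + (-14 + 32·x + 160·x^2 - 1536·x^3)·Dx + (1 + 6·x + 96·x^3 - 256·x^4)·Dx^2  (order 2).
h: a_k = -16, -16, 144, -128, -3392, -768, 47360, -4096, …
ICs: h(0) = -16, h′(0) = -16.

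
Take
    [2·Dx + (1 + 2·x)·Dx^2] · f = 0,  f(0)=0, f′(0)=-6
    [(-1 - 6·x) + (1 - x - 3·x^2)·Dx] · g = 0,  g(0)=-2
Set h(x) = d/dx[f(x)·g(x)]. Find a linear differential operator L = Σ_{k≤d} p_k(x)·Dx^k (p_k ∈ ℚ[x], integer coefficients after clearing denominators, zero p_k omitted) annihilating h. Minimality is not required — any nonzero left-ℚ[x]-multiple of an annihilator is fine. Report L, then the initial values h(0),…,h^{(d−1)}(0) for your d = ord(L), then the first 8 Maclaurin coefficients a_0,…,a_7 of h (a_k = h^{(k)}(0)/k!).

L = (26 + 108·x + 162·x^2) + (2 + 28·x + 117·x^2 + 126·x^3)·Dx + (-1 - 4·x + 2·x^2 + 21·x^3 + 18·x^4)·Dx^2  (order 2).
h: a_k = 12, 0, 156, 112, 1112, 7272/5, 35676/5, 435264/35, …
ICs: h(0) = 12, h′(0) = 0.

f: a_k = 0, -6, 6, -8, 12, -96/5, 32, -384/7, …
g: a_k = -2, -2, -8, -14, -38, -80, -194, -434, …
Sym-product of L_f,L_g gives L₀ (≤ ord 2).
h₀' ⇒ L via d/dx closure of L₀.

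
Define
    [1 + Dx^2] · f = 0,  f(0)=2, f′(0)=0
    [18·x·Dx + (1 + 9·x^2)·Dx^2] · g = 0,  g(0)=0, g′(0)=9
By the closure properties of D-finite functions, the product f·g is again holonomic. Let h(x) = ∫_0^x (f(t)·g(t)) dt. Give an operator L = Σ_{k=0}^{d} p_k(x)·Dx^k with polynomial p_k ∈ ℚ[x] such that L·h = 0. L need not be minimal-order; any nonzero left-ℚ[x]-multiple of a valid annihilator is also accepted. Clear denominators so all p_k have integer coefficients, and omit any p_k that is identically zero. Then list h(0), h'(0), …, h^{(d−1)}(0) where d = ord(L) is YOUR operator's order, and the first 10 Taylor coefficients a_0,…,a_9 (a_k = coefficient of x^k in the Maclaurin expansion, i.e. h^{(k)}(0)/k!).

L = (370 + 9594·x^2 + 4131·x^4 + 2916·x^6 + 6561·x^8)·Dx + (684·x + 6804·x^3 + 8748·x^5 + 26244·x^7)·Dx^2 + (380 + 9792·x^2 + 5346·x^4 + 5832·x^6 + 13122·x^8)·Dx^3 + (684·x + 6804·x^3 + 8748·x^5 + 26244·x^7)·Dx^4 + (10 + 198·x^2 + 1215·x^4 + 2916·x^6 + 6561·x^8)·Dx^5  (order 5).
h: a_k = 0, 0, 9, 0, -63/4, 0, 2129/40, 0, -566341/2240, 0, …
ICs: h(0) = 0, h′(0) = 0, h′′(0) = 18, h′′′(0) = 0, h′′′′(0) = -378.

f: a_k = 2, 0, -1, 0, 1/12, 0, -1/360, 0, 1/20160, 0, …
g: a_k = 0, 9, 0, -27, 0, 729/5, 0, -6561/7, 0, 6561, …
f·g: L₀ = L_f ⊗_s L_g, ord ≤ 2·2.
∫: right-multiply L₀ by Dx.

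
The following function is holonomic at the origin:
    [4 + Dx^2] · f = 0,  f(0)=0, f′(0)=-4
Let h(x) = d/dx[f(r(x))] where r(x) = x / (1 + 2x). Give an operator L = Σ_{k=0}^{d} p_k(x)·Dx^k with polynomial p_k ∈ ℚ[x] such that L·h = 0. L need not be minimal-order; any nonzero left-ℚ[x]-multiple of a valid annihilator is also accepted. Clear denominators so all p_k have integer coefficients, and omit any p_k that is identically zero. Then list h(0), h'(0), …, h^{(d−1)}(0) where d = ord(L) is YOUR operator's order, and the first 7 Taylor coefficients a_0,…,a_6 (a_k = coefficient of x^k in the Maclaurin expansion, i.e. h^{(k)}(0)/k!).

L = (28 + 96·x + 96·x^2) + (12 + 72·x + 144·x^2 + 96·x^3)·Dx + (1 + 8·x + 24·x^2 + 32·x^3 + 16·x^4)·Dx^2  (order 2).
h: a_k = -4, 16, -40, 64, -8/3, -480, 110896/45, …
ICs: h(0) = -4, h′(0) = 16.

f: a_k = 0, -4, 0, 8/3, 0, -8/15, 0, …
L₀ from L_f via x↦r, Dx↦r'^{-1}Dx.
h=h₀': d/dx-closure on L₀ ⇒ L.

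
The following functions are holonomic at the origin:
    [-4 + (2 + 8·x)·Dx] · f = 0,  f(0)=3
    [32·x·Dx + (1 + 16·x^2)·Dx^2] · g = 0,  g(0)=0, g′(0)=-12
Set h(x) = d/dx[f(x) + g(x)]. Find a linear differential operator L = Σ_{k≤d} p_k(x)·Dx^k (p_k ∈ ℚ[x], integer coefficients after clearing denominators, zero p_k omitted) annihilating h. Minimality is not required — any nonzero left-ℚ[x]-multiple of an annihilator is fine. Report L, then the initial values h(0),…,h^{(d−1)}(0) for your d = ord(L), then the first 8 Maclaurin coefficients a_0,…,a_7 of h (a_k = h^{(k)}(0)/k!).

f: a_k = 3, 6, -6, 12, -30, 84, -252, 792, …
g: a_k = 0, -12, 0, 64, 0, -3072/5, 0, 49152/7, …
f+g: L₀ = lclm(L_f,L_g), ord ≤ 1+2.
h=h₀': d/dx-closure on L₀ ⇒ L.
L = (-32 - 320·x + 1536·x^2 + 3072·x^3) + (-22 - 128·x + 320·x^2 + 6144·x^3 + 10752·x^4)·Dx + (-1 + 12·x + 96·x^2 + 384·x^3 + 1792·x^4 + 3072·x^5)·Dx^2  (order 2).
h: a_k = -6, -12, 228, -120, -2652, -1512, 54696, -20592, …
ICs: h(0) = -6, h′(0) = -12.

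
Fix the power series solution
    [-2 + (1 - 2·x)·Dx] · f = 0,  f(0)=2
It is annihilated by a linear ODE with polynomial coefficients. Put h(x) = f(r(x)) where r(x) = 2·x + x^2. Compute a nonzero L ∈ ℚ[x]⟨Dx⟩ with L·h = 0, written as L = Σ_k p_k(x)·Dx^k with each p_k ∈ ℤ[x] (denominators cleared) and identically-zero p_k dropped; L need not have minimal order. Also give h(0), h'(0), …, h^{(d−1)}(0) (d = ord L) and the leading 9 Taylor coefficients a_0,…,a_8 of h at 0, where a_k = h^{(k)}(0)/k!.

f: a_k = 2, 4, 8, 16, 32, 64, 128, 256, 512, …
Substitute x→r, Dx→(1/r')Dx; clear ⇒ L₀.
L = (4 + 4·x) + (-1 + 4·x + 2·x^2)·Dx  (order 1).
h: a_k = 2, 8, 36, 160, 712, 3168, 14096, 62720, 279072, …
ICs: h(0) = 2.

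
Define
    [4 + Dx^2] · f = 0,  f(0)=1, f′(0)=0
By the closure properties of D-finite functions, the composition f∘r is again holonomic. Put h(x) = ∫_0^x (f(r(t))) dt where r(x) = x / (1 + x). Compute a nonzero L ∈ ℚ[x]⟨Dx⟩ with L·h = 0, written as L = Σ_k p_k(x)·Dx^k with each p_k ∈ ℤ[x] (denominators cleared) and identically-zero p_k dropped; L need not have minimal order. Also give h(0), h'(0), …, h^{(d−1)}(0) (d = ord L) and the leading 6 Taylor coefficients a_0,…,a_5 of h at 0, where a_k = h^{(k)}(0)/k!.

f: a_k = 1, 0, -2, 0, 2/3, 0, …
Substitute x→r, Dx→(1/r')Dx; clear ⇒ L₀.
Integrate: L := L₀·Dx.
L = 4·Dx + (2 + 6·x + 6·x^2 + 2·x^3)·Dx^2 + (1 + 4·x + 6·x^2 + 4·x^3 + x^4)·Dx^3  (order 3).
h: a_k = 0, 1, 0, -2/3, 1, -16/15, …
ICs: h(0) = 0, h′(0) = 1, h′′(0) = 0.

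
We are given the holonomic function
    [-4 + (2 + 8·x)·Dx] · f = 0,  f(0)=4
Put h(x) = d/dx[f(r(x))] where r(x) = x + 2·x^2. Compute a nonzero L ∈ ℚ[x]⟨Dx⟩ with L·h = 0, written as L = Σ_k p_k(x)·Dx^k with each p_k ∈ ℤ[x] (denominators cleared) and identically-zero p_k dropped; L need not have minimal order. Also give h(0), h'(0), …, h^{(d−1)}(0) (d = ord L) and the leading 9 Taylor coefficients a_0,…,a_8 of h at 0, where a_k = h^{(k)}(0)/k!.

f: a_k = 4, 8, -8, 16, -40, 112, -336, 1056, -3432, …
Change of var in L_f (x↦r) gives L₀.
Derive L from L₀ (diff closure).
L = 2 + (-1 - 8·x - 24·x^2 - 32·x^3)·Dx  (order 1).
h: a_k = 8, 16, -48, 96, -80, -288, 1568, -3904, 3888, …
ICs: h(0) = 8.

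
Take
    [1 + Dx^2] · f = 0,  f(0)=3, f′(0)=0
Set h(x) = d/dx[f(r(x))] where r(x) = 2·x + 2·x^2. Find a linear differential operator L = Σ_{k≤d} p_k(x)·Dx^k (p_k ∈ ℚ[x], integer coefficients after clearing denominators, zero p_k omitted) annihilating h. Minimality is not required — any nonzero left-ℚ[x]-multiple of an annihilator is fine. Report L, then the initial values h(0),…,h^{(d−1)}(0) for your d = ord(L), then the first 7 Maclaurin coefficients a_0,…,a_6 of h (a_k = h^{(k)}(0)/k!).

L = (16 + 32·x + 96·x^2 + 128·x^3 + 64·x^4) + (-6 - 12·x)·Dx + (1 + 4·x + 4·x^2)·Dx^2  (order 2).
h: a_k = 0, -12, -36, -16, 40, 352/5, 224/5, …
ICs: h(0) = 0, h′(0) = -12.

f: a_k = 3, 0, -3/2, 0, 1/8, 0, -1/240, …
Substitute x→r, Dx→(1/r')Dx; clear ⇒ L₀.
h=h₀': d/dx-closure on L₀ ⇒ L.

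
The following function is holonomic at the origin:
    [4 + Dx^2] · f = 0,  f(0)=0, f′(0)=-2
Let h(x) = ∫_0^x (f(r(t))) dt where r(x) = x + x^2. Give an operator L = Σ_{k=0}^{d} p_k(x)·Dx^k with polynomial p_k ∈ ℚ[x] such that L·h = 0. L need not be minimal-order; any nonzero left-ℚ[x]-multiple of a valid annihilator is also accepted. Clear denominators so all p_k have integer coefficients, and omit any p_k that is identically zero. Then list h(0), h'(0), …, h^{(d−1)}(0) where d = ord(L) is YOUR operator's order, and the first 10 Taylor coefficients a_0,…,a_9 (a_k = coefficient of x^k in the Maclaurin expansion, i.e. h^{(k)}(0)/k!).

f: a_k = 0, -2, 0, 4/3, 0, -4/15, 0, 8/315, 0, -4/2835, …
f∘r: x↦r, Dx↦Dx/r' in L_f ⇒ L₀.
h=∫₀ˣh₀: take L = L₀·Dx.
L = (4 + 24·x + 48·x^2 + 32·x^3)·Dx - 2·Dx^2 + (1 + 2·x)·Dx^3  (order 3).
h: a_k = 0, 0, -1, -2/3, 1/3, 4/5, 28/45, 0, -104/315, -112/405, …
ICs: h(0) = 0, h′(0) = 0, h′′(0) = -2.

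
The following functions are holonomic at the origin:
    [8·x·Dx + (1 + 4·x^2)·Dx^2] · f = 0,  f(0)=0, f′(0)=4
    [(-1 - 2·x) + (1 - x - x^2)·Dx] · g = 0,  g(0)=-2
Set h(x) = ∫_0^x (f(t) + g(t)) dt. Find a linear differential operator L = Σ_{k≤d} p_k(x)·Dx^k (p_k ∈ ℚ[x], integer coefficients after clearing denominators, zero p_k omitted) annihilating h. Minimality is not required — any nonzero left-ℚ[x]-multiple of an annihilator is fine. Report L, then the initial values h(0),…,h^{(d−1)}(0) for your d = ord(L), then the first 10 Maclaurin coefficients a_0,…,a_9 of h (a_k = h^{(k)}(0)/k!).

f: a_k = 0, 4, 0, -16/3, 0, 64/5, 0, -256/7, 0, 1024/9, …
g: a_k = -2, -2, -4, -6, -10, -16, -26, -42, -68, -110, …
Weyl lclm of L_f,L_g ⇒ L₀ (ord ≤ 3).
h=∫₀ˣh₀: take L = L₀·Dx.
L = (16 - 64·x - 400·x^2 - 576·x^3 - 696·x^4 - 96·x^6)·Dx^2 + (-13 - 24·x - 22·x^2 - 204·x^3 - 548·x^4 - 488·x^5 - 48·x^6 - 96·x^7)·Dx^3 + (2 + 5·x + 14·x^2 - 2·x^3 + 13·x^4 - 92·x^5 - 48·x^6 - 16·x^7 - 16·x^8)·Dx^4  (order 4).
h: a_k = 0, -2, 1, -4/3, -17/6, -2, -8/15, -26/7, -275/28, -68/9, …
ICs: h(0) = 0, h′(0) = -2, h′′(0) = 2, h′′′(0) = -8.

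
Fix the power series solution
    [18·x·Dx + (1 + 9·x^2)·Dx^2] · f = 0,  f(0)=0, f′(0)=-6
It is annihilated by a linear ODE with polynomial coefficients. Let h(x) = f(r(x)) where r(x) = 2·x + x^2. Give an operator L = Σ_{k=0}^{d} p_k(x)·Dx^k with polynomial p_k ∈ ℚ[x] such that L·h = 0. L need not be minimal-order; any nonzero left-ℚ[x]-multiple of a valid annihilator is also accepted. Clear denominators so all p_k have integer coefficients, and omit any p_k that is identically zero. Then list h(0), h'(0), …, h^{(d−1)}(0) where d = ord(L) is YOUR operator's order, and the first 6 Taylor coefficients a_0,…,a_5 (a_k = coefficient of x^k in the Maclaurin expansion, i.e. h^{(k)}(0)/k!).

L = (-1 + 72·x + 144·x^2 + 108·x^3 + 27·x^4)·Dx + (1 + x + 36·x^2 + 72·x^3 + 45·x^4 + 9·x^5)·Dx^2  (order 2).
h: a_k = 0, -12, -6, 144, 216, -15012/5, …
ICs: h(0) = 0, h′(0) = -12.

f: a_k = 0, -6, 0, 18, 0, -486/5, …
Change of var in L_f (x↦r) gives L₀.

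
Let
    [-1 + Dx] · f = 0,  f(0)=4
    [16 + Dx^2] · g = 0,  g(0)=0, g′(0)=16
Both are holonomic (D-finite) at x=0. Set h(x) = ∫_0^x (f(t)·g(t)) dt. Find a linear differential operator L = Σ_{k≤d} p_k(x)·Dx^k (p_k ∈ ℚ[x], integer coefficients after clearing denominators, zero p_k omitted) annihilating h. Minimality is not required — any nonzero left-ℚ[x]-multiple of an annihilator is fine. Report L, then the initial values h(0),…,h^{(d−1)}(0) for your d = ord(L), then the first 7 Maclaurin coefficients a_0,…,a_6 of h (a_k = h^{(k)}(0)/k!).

L = 17·Dx - 2·Dx^2 + Dx^3  (order 3).
h: a_k = 0, 0, 32, 64/3, -104/3, -32, 404/45, …
ICs: h(0) = 0, h′(0) = 0, h′′(0) = 64.

f: a_k = 4, 4, 2, 2/3, 1/6, 1/30, 1/180, …
g: a_k = 0, 16, 0, -128/3, 0, 512/15, 0, …
L₀ := L_f ⊗_s L_g (sym. prod.), ord ≤ 2.
Integrate: L := L₀·Dx.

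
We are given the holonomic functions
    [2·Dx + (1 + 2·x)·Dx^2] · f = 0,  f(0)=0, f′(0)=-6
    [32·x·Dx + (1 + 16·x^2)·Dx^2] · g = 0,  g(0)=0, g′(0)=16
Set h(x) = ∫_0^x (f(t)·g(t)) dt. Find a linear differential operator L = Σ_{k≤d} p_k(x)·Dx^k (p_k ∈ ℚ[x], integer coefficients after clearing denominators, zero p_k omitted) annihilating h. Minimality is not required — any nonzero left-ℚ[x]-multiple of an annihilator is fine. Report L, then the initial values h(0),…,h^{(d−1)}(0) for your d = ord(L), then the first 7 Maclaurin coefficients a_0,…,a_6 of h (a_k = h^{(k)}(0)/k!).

L = (2304 + 8960·x + 114688·x^2 + 552960·x^3 + 983040·x^4 + 851968·x^5 + 1048576·x^7)·Dx^2 + (1032 + 14720·x + 111872·x^2 + 616448·x^3 + 1884160·x^4 + 3047424·x^5 + 2293760·x^6 + 1572864·x^7 + 3670016·x^8)·Dx^3 + (72 + 2512·x + 19968·x^2 + 99072·x^3 + 393216·x^4 + 1019904·x^5 + 1572864·x^6 + 1376256·x^7 + 1572864·x^8 + 2097152·x^9)·Dx^4 + (17 + 132·x + 964·x^2 + 4864·x^3 + 18432·x^4 + 55296·x^5 + 129024·x^6 + 196608·x^7 + 196608·x^8 + 262144·x^9 + 262144·x^10)·Dx^5  (order 5).
h: a_k = 0, 0, 0, -32, 24, 384/5, -160/3, …
ICs: h(0) = 0, h′(0) = 0, h′′(0) = 0, h′′′(0) = -192, h′′′′(0) = 576.

f: a_k = 0, -6, 6, -8, 12, -96/5, 32, …
g: a_k = 0, 16, 0, -256/3, 0, 4096/5, 0, …
Sym-product of L_f,L_g gives L₀ (≤ ord 4).
∫: right-multiply L₀ by Dx.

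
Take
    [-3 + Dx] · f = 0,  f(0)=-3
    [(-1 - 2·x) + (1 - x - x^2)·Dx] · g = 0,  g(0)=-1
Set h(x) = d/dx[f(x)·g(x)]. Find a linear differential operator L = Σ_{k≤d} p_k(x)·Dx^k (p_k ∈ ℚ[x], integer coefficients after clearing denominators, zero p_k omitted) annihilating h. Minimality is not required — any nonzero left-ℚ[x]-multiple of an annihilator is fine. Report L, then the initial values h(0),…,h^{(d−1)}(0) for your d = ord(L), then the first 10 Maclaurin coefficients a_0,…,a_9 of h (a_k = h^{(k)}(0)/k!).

L = (19 - 6·x - 21·x^2 + 6·x^3 + 9·x^4) + (-4 + 5·x + 6·x^2 - 4·x^3 - 3·x^4)·Dx  (order 1).
h: a_k = 12, 57, 162, 741/2, 1527/2, 59607/40, 56331/20, 2917443/560, 10621719/1120, 76384257/4480, …
ICs: h(0) = 12.

f: a_k = -3, -9, -27/2, -27/2, -81/8, -243/40, -243/80, -729/560, -2187/4480, -729/4480, …
g: a_k = -1, -1, -2, -3, -5, -8, -13, -21, -34, -55, …
L₀ := L_f ⊗_s L_g (sym. prod.), ord ≤ 1.
h₀' ⇒ L via d/dx closure of L₀.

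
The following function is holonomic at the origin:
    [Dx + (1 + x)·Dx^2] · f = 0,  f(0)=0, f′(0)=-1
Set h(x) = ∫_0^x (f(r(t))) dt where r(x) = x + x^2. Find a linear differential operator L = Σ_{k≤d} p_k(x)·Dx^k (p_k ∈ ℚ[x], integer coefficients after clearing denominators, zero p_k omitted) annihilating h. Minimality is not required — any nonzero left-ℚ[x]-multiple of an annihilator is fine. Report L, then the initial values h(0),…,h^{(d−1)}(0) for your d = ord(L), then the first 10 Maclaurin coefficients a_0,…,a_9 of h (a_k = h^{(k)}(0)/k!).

f: a_k = 0, -1, 1/2, -1/3, 1/4, -1/5, 1/6, -1/7, 1/8, -1/9, …
f∘r: x↦r, Dx↦Dx/r' in L_f ⇒ L₀.
h=∫h₀ ⇒ L = L₀·Dx.
L = (-1 + 2·x + 2·x^2)·Dx^2 + (1 + 3·x + 3·x^2 + 2·x^3)·Dx^3  (order 3).
h: a_k = 0, 0, -1/2, -1/6, 1/6, -1/20, -1/30, 1/21, -1/56, -1/72, …
ICs: h(0) = 0, h′(0) = 0, h′′(0) = -1.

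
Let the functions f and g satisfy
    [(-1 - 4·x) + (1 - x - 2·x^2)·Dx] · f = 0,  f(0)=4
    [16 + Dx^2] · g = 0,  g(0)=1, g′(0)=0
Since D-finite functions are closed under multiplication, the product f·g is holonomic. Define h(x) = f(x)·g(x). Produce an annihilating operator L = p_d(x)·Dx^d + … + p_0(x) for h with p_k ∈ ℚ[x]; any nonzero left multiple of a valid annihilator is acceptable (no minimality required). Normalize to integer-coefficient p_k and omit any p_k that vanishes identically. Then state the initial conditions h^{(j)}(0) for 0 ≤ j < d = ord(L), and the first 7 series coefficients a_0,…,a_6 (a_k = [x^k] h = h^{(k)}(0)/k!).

f: a_k = 4, 4, 12, 20, 44, 84, 172, …
g: a_k = 1, 0, -8, 0, 32/3, 0, -256/45, …
Sym-product of L_f,L_g gives L₀ (≤ ord 2).
L = (-12 + 16·x + 32·x^2) + (2 + 8·x)·Dx + (-1 + x + 2·x^2)·Dx^2  (order 2).
h: a_k = 4, 4, -20, -12, -28/3, -100/3, -3364/45, …
ICs: h(0) = 4, h′(0) = 4.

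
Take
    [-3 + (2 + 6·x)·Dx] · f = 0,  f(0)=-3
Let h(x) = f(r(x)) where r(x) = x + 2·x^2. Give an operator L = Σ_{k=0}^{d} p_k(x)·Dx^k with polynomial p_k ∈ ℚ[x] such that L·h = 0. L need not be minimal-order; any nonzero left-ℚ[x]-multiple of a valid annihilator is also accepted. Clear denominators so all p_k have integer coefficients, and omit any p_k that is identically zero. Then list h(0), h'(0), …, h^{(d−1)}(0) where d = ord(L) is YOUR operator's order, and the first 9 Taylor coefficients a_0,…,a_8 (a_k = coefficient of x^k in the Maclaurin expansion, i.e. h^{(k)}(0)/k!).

L = (-3 - 12·x) + (2 + 6·x + 12·x^2)·Dx  (order 1).
h: a_k = -3, -9/2, -45/8, 135/16, -945/128, -1215/256, 33615/1024, -125145/2048, 846855/32768, …
ICs: h(0) = -3.

f: a_k = -3, -9/2, 27/8, -81/16, 1215/128, -5103/256, 45927/1024, -216513/2048, 8444007/32768, …
L₀ from L_f via x↦r, Dx↦r'^{-1}Dx.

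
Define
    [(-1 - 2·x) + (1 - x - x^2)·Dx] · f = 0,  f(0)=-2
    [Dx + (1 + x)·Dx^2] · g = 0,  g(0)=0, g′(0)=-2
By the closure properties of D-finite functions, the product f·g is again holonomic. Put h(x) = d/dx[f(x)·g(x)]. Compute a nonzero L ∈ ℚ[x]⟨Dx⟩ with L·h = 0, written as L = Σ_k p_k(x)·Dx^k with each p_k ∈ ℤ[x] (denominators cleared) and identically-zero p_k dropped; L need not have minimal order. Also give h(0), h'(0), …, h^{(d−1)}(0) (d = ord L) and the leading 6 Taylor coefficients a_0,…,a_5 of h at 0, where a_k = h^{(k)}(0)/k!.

L = (26 + 54·x + 36·x^2) + (7 + 37·x + 60·x^2 + 28·x^3)·Dx + (-3 - 4·x + 6·x^2 + 11·x^3 + 4·x^4)·Dx^2  (order 2).
h: a_k = 4, 4, 22, 100/3, 247/3, 724/5, …
ICs: h(0) = 4, h′(0) = 4.

f: a_k = -2, -2, -4, -6, -10, -16, …
g: a_k = 0, -2, 1, -2/3, 1/2, -2/5, …
f·g: L₀ = L_f ⊗_s L_g, ord ≤ 1·2.
h=h₀': d/dx-closure on L₀ ⇒ L.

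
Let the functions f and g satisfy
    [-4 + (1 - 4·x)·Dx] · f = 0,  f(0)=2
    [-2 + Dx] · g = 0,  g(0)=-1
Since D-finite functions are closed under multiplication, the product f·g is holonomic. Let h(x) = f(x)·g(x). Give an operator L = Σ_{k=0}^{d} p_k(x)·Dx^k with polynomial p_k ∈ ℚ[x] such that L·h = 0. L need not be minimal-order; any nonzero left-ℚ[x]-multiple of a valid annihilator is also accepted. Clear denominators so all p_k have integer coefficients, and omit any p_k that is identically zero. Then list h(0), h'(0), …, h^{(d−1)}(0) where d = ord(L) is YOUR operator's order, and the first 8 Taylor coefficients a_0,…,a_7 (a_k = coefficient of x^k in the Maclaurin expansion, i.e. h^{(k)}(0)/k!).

L = (6 - 8·x) + (-1 + 4·x)·Dx  (order 1).
h: a_k = -2, -12, -52, -632/3, -844, -50648/15, -607784/45, -5672656/105, …
ICs: h(0) = -2.

f: a_k = 2, 8, 32, 128, 512, 2048, 8192, 32768, …
g: a_k = -1, -2, -2, -4/3, -2/3, -4/15, -4/45, -8/315, …
L₀ := L_f ⊗_s L_g (sym. prod.), ord ≤ 1.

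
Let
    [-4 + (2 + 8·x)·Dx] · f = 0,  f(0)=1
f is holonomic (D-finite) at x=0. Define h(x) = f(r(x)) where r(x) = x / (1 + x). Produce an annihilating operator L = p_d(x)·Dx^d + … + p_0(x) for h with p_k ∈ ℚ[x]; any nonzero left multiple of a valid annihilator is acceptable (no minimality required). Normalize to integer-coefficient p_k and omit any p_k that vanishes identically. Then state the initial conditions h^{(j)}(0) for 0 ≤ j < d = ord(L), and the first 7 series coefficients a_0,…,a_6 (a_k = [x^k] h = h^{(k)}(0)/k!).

f: a_k = 1, 2, -2, 4, -10, 28, -84, …
Change of var in L_f (x↦r) gives L₀.
L = -2 + (1 + 6·x + 5·x^2)·Dx  (order 1).
h: a_k = 1, 2, -4, 10, -30, 102, -376, …
ICs: h(0) = 1.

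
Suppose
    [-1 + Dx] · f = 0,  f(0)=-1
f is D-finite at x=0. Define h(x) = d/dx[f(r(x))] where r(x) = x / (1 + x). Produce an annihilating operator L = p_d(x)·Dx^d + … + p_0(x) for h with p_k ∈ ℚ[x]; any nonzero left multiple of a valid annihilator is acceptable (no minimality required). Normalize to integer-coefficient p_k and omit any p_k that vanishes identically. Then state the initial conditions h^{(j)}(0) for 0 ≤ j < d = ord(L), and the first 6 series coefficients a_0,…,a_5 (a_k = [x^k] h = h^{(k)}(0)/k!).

f: a_k = -1, -1, -1/2, -1/6, -1/24, -1/120, …
Substitute x→r, Dx→(1/r')Dx; clear ⇒ L₀.
h₀' ⇒ L via d/dx closure of L₀.
L = (-1 - 2·x) + (-1 - 2·x - x^2)·Dx  (order 1).
h: a_k = -1, 1, -1/2, -1/6, 19/24, -151/120, …
ICs: h(0) = -1.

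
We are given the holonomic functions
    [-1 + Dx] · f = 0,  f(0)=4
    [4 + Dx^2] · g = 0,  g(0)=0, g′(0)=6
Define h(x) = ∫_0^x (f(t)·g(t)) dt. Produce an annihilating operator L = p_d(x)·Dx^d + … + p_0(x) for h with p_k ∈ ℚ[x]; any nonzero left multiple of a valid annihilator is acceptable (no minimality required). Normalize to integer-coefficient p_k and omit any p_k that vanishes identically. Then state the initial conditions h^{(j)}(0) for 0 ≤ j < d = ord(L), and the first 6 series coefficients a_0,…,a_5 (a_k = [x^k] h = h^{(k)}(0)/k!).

f: a_k = 4, 4, 2, 2/3, 1/6, 1/30, …
g: a_k = 0, 6, 0, -4, 0, 4/5, …
Product ⇒ symmetric product L₀, ord ≤ 2.
h=∫h₀ ⇒ L = L₀·Dx.
L = 5·Dx - 2·Dx^2 + Dx^3  (order 3).
h: a_k = 0, 0, 12, 8, -1, -12/5, …
ICs: h(0) = 0, h′(0) = 0, h′′(0) = 24.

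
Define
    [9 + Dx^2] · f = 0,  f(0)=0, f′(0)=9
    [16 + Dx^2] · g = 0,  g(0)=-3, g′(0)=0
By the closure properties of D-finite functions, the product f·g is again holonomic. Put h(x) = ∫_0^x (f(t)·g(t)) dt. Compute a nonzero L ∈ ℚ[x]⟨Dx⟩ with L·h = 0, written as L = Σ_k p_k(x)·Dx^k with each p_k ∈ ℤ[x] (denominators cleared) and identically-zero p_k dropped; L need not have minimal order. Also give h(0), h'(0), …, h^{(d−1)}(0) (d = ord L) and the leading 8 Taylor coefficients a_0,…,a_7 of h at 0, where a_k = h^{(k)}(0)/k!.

L = 49·Dx + 50·Dx^3 + Dx^5  (order 5).
h: a_k = 0, 0, -27/2, 0, 513/8, 0, -8403/80, 0, …
ICs: h(0) = 0, h′(0) = 0, h′′(0) = -27, h′′′(0) = 0, h′′′′(0) = 1539.

f: a_k = 0, 9, 0, -27/2, 0, 243/40, 0, -729/560, …
g: a_k = -3, 0, 24, 0, -32, 0, 256/15, 0, …
Product ⇒ symmetric product L₀, ord ≤ 4.
h=∫₀ˣh₀: take L = L₀·Dx.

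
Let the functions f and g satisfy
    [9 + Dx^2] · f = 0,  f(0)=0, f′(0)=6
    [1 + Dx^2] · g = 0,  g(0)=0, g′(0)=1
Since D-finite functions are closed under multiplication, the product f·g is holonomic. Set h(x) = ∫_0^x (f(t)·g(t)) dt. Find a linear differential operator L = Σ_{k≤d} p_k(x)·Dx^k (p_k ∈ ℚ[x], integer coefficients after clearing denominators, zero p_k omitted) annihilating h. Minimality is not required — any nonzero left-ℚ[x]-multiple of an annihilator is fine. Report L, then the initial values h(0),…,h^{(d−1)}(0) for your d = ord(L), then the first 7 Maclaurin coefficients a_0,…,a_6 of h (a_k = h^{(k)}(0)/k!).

f: a_k = 0, 6, 0, -9, 0, 81/20, 0, …
g: a_k = 0, 1, 0, -1/6, 0, 1/120, 0, …
Product ⇒ symmetric product L₀, ord ≤ 4.
∫: right-multiply L₀ by Dx.
L = 64·Dx + 20·Dx^3 + Dx^5  (order 5).
h: a_k = 0, 0, 0, 2, 0, -2, 0, …
ICs: h(0) = 0, h′(0) = 0, h′′(0) = 0, h′′′(0) = 12, h′′′′(0) = 0.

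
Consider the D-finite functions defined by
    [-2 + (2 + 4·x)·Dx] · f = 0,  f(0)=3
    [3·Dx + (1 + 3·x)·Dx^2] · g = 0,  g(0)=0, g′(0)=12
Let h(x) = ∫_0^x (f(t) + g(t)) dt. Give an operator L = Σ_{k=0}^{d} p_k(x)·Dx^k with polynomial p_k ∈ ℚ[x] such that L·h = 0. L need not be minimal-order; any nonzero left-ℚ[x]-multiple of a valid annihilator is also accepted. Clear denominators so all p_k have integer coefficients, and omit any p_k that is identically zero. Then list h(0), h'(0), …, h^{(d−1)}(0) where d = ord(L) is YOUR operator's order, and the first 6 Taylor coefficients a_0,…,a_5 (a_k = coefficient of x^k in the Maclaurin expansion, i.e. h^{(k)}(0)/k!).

f: a_k = 3, 3, -3/2, 3/2, -15/8, 21/8, …
g: a_k = 0, 12, -18, 36, -81, 972/5, …
Sum ⇒ L₀ = lclm(L_f,L_g) in ℚ(x)⟨Dx⟩.
h=∫₀ˣh₀: take L = L₀·Dx.
L = (9 + 9·x)·Dx^2 + (15 + 54·x + 45·x^2)·Dx^3 + (2 + 13·x + 27·x^2 + 18·x^3)·Dx^4  (order 4).
h: a_k = 0, 3, 15/2, -13/2, 75/8, -663/40, …
ICs: h(0) = 0, h′(0) = 3, h′′(0) = 15, h′′′(0) = -39.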